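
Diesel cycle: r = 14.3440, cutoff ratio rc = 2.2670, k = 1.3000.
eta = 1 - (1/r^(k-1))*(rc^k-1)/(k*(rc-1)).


r^(k-1) = 2.2233
rc^k = 2.8979
eta = 0.4817 = 48.1728%

48.1728%


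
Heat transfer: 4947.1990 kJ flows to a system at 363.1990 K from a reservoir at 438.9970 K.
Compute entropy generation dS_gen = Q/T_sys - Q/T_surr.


dS_sys = 4947.1990/363.1990 = 13.6212 kJ/K
dS_surr = -4947.1990/438.9970 = -11.2693 kJ/K
dS_gen = 13.6212 - 11.2693 = 2.3519 kJ/K (irreversible)

dS_gen = 2.3519 kJ/K, irreversible


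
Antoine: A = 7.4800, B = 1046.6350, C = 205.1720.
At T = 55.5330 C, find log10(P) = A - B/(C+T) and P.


C+T = 260.7050
B/(C+T) = 4.0146
log10(P) = 7.4800 - 4.0146 = 3.4654
P = 10^3.4654 = 2919.8907 mmHg

2919.8907 mmHg


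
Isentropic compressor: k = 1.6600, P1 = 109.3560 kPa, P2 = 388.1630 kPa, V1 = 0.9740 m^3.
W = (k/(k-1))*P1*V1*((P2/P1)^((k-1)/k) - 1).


(k-1)/k = 0.3976
(P2/P1)^exp = 1.6548
W = 2.5152 * 109.3560 * 0.9740 * (1.6548 - 1) = 175.4154 kJ

175.4154 kJ


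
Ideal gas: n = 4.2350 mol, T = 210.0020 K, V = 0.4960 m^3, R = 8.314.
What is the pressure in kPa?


P = nRT/V = 4.2350 * 8.314 * 210.0020 / 0.4960
= 7394.1263 / 0.4960 = 14907.5127 Pa = 14.9075 kPa

14.9075 kPa


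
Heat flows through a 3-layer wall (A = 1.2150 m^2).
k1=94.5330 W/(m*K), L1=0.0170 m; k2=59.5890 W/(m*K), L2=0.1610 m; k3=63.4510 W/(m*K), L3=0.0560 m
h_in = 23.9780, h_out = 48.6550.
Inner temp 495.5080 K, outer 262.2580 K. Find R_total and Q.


R_conv_in = 1/(23.9780*1.2150) = 0.0343
R_1 = 0.0170/(94.5330*1.2150) = 0.0001
R_2 = 0.1610/(59.5890*1.2150) = 0.0022
R_3 = 0.0560/(63.4510*1.2150) = 0.0007
R_conv_out = 1/(48.6550*1.2150) = 0.0169
R_total = 0.0543 K/W
Q = 233.2500 / 0.0543 = 4292.4889 W

R_total = 0.0543 K/W, Q = 4292.4889 W


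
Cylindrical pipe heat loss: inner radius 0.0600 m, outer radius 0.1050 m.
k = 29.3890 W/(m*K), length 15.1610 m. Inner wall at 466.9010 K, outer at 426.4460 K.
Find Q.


dT = 40.4550 K
ln(ro/ri) = 0.5596
Q = 2*pi*29.3890*15.1610*40.4550 / 0.5596 = 202383.3461 W

202383.3461 W


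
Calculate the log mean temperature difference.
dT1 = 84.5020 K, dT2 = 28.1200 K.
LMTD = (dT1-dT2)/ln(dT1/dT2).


dT1/dT2 = 3.0050
ln(dT1/dT2) = 1.1003
LMTD = 56.3820 / 1.1003 = 51.2427 K

51.2427 K


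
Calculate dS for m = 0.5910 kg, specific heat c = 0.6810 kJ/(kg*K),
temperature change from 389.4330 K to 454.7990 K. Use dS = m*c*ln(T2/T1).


T2/T1 = 1.1678
ln(T2/T1) = 0.1552
dS = 0.5910 * 0.6810 * 0.1552 = 0.0624 kJ/K

0.0624 kJ/K


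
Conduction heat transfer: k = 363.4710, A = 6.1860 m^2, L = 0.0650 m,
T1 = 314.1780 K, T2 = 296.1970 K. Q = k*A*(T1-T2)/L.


dT = 17.9810 K
Q = 363.4710 * 6.1860 * 17.9810 / 0.0650 = 621985.3647 W

621985.3647 W


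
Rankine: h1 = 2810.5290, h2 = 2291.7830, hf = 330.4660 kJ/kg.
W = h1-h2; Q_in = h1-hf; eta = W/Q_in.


W = 518.7460 kJ/kg
Q_in = 2480.0630 kJ/kg
eta = 0.2092 = 20.9166%

eta = 20.9166%


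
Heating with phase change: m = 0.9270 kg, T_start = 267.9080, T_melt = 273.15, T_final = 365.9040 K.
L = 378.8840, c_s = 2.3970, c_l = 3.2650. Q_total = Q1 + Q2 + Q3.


Q1 (sensible, solid) = 0.9270 * 2.3970 * 5.2420 = 11.6478 kJ
Q2 (latent) = 0.9270 * 378.8840 = 351.2255 kJ
Q3 (sensible, liquid) = 0.9270 * 3.2650 * 92.7540 = 280.7344 kJ
Q_total = 643.6076 kJ

643.6076 kJ


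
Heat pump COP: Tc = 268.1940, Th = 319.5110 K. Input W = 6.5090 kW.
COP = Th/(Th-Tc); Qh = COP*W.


COP = 319.5110 / 51.3170 = 6.2262
Qh = 6.2262 * 6.5090 = 40.5265 kW

COP = 6.2262, Qh = 40.5265 kW


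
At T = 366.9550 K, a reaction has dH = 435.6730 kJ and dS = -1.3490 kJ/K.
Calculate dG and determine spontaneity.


T*dS = 366.9550 * -1.3490 = -495.0223 kJ
dG = 435.6730 + 495.0223 = 930.6953 kJ (non-spontaneous)

dG = 930.6953 kJ, non-spontaneous


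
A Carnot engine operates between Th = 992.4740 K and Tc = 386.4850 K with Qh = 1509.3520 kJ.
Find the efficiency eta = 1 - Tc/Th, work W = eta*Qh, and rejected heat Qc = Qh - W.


eta = 1 - 386.4850/992.4740 = 0.6106
W = 0.6106 * 1509.3520 = 921.5866 kJ
Qc = 1509.3520 - 921.5866 = 587.7654 kJ

eta = 61.0584%, W = 921.5866 kJ, Qc = 587.7654 kJ


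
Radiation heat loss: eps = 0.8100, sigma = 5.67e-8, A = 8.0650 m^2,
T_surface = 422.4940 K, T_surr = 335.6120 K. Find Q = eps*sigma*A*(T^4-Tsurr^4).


T^4 = 3.1863e+10
Tsurr^4 = 1.2687e+10
Q = 0.8100 * 5.67e-8 * 8.0650 * 1.9176e+10 = 7102.7903 W

7102.7903 W


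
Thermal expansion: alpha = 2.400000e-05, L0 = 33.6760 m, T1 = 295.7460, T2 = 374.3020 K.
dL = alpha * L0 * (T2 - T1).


dT = 78.5560 K
dL = 2.400000e-05 * 33.6760 * 78.5560 = 0.063491 m
L_final = 33.739491 m

dL = 0.063491 m


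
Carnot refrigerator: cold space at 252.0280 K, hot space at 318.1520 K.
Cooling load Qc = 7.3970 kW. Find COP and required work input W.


COP = 252.0280 / 66.1240 = 3.8114
W = 7.3970 / 3.8114 = 1.9407 kW

COP = 3.8114, W = 1.9407 kW


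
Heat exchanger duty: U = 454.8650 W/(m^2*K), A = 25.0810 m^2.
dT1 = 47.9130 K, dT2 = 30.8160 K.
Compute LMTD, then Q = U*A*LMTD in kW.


LMTD = 38.7377 K
Q = 454.8650 * 25.0810 * 38.7377 = 441938.0188 W = 441.9380 kW

441.9380 kW


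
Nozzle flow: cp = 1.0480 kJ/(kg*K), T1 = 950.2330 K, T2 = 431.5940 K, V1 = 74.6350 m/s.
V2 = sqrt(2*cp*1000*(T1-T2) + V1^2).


dT = 518.6390 K
2*cp*1000*dT = 1087067.3440
V1^2 = 5570.3832
V2 = sqrt(1092637.7272) = 1045.2931 m/s

1045.2931 m/s


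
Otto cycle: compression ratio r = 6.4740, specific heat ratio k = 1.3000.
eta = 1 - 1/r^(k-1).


r^(k-1) = 1.7513
eta = 1 - 1/1.7513 = 0.4290 = 42.8984%

42.8984%


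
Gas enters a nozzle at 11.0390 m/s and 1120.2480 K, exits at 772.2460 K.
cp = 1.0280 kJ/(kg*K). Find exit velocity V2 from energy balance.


dT = 348.0020 K
2*cp*1000*dT = 715492.1120
V1^2 = 121.8595
V2 = sqrt(715613.9715) = 845.9397 m/s

845.9397 m/s


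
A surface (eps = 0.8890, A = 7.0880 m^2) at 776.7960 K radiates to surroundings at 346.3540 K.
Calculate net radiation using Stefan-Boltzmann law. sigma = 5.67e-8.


T^4 = 3.6411e+11
Tsurr^4 = 1.4391e+10
Q = 0.8890 * 5.67e-8 * 7.0880 * 3.4972e+11 = 124946.2703 W

124946.2703 W


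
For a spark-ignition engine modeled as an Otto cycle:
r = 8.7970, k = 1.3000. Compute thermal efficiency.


r^(k-1) = 1.9200
eta = 1 - 1/1.9200 = 0.4792 = 47.9166%

47.9166%


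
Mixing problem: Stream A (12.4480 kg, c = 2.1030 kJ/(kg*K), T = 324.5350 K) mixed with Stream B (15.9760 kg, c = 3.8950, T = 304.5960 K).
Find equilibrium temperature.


num = 27449.6730
den = 88.4047
Tf = 310.5003 K

310.5003 K


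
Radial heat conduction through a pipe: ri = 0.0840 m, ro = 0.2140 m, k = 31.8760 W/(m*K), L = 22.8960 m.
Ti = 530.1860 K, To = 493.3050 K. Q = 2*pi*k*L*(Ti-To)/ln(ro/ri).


dT = 36.8810 K
ln(ro/ri) = 0.9352
Q = 2*pi*31.8760*22.8960*36.8810 / 0.9352 = 180850.7994 W

180850.7994 W


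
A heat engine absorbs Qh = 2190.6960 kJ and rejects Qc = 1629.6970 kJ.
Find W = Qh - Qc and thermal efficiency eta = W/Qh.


W = 2190.6960 - 1629.6970 = 560.9990 kJ
eta = 560.9990 / 2190.6960 = 0.2561 = 25.6083%

W = 560.9990 kJ, eta = 25.6083%


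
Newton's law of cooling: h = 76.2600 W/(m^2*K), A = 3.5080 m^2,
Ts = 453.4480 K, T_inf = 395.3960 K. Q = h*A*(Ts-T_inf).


dT = 58.0520 K
Q = 76.2600 * 3.5080 * 58.0520 = 15530.0757 W

15530.0757 W


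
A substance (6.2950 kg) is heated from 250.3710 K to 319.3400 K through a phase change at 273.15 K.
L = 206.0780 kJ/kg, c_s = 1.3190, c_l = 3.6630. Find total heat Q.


Q1 (sensible, solid) = 6.2950 * 1.3190 * 22.7790 = 189.1364 kJ
Q2 (latent) = 6.2950 * 206.0780 = 1297.2610 kJ
Q3 (sensible, liquid) = 6.2950 * 3.6630 * 46.1900 = 1065.0760 kJ
Q_total = 2551.4735 kJ

2551.4735 kJ


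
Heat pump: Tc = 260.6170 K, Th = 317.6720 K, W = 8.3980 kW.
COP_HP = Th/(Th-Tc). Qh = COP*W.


COP = 317.6720 / 57.0550 = 5.5678
Qh = 5.5678 * 8.3980 = 46.7586 kW

COP = 5.5678, Qh = 46.7586 kW


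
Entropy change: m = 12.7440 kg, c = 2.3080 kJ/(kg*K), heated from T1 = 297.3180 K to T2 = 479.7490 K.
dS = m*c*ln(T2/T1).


T2/T1 = 1.6136
ln(T2/T1) = 0.4785
dS = 12.7440 * 2.3080 * 0.4785 = 14.0730 kJ/K

14.0730 kJ/K


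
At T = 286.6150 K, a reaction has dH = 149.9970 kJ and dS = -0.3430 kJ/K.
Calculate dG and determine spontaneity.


T*dS = 286.6150 * -0.3430 = -98.3089 kJ
dG = 149.9970 + 98.3089 = 248.3059 kJ (non-spontaneous)

dG = 248.3059 kJ, non-spontaneous


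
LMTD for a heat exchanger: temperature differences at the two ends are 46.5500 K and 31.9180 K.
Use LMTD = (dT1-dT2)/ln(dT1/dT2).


dT1/dT2 = 1.4584
ln(dT1/dT2) = 0.3774
LMTD = 14.6320 / 0.3774 = 38.7750 K

38.7750 K


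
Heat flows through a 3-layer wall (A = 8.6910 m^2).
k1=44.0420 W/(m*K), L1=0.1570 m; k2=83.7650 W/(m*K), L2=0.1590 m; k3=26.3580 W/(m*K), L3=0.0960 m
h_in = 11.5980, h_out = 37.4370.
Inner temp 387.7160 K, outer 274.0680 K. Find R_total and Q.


R_conv_in = 1/(11.5980*8.6910) = 0.0099
R_1 = 0.1570/(44.0420*8.6910) = 0.0004
R_2 = 0.1590/(83.7650*8.6910) = 0.0002
R_3 = 0.0960/(26.3580*8.6910) = 0.0004
R_conv_out = 1/(37.4370*8.6910) = 0.0031
R_total = 0.0140 K/W
Q = 113.6480 / 0.0140 = 8093.4746 W

R_total = 0.0140 K/W, Q = 8093.4746 W


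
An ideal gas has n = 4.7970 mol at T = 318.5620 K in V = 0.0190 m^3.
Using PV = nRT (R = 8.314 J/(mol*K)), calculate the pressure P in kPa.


P = nRT/V = 4.7970 * 8.314 * 318.5620 / 0.0190
= 12704.9719 / 0.0190 = 668682.7302 Pa = 668.6827 kPa

668.6827 kPa


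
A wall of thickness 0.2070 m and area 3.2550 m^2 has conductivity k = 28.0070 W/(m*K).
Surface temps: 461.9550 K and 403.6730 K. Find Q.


dT = 58.2820 K
Q = 28.0070 * 3.2550 * 58.2820 / 0.2070 = 25667.3886 W

25667.3886 W


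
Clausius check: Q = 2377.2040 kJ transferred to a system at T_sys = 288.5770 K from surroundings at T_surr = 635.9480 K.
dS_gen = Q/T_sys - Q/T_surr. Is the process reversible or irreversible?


dS_sys = 2377.2040/288.5770 = 8.2377 kJ/K
dS_surr = -2377.2040/635.9480 = -3.7380 kJ/K
dS_gen = 8.2377 - 3.7380 = 4.4996 kJ/K (irreversible)

dS_gen = 4.4996 kJ/K, irreversible


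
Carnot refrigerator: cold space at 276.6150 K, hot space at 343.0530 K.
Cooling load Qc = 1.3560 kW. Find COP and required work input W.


COP = 276.6150 / 66.4380 = 4.1635
W = 1.3560 / 4.1635 = 0.3257 kW

COP = 4.1635, W = 0.3257 kW


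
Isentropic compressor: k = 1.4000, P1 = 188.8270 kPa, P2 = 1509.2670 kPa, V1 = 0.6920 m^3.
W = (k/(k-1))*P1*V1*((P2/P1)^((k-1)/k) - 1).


(k-1)/k = 0.2857
(P2/P1)^exp = 1.8110
W = 3.5000 * 188.8270 * 0.6920 * (1.8110 - 1) = 370.8951 kJ

370.8951 kJ


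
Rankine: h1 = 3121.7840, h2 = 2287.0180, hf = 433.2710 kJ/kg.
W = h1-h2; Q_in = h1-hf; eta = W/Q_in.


W = 834.7660 kJ/kg
Q_in = 2688.5130 kJ/kg
eta = 0.3105 = 31.0494%

eta = 31.0494%


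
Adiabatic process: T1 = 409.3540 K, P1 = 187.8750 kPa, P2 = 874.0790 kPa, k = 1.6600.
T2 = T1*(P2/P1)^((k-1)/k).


(k-1)/k = 0.3976
(P2/P1)^exp = 1.8427
T2 = 409.3540 * 1.8427 = 754.3325 K

754.3325 K


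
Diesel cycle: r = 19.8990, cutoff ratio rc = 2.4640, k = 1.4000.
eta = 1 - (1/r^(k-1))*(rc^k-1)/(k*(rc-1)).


r^(k-1) = 3.3077
rc^k = 3.5342
eta = 0.6262 = 62.6193%

62.6193%


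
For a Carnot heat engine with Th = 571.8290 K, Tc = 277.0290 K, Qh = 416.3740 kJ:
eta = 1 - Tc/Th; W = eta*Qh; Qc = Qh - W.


eta = 1 - 277.0290/571.8290 = 0.5155
W = 0.5155 * 416.3740 = 214.6569 kJ
Qc = 416.3740 - 214.6569 = 201.7171 kJ

eta = 51.5539%, W = 214.6569 kJ, Qc = 201.7171 kJ


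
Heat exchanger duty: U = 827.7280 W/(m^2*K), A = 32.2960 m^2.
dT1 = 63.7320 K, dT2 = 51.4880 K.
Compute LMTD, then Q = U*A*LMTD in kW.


LMTD = 57.3925 K
Q = 827.7280 * 32.2960 * 57.3925 = 1534233.4351 W = 1534.2334 kW

1534.2334 kW


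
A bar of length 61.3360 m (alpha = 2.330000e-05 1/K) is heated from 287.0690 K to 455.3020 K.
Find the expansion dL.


dT = 168.2330 K
dL = 2.330000e-05 * 61.3360 * 168.2330 = 0.240427 m
L_final = 61.576427 m

dL = 0.240427 m


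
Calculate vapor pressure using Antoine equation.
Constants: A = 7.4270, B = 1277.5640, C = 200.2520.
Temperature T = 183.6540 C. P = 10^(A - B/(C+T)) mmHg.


C+T = 383.9060
B/(C+T) = 3.3278
log10(P) = 7.4270 - 3.3278 = 4.0992
P = 10^4.0992 = 12565.9636 mmHg

12565.9636 mmHg


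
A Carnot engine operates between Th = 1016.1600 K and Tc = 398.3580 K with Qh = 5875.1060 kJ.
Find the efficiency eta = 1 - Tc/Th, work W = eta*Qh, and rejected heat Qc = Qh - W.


eta = 1 - 398.3580/1016.1600 = 0.6080
W = 0.6080 * 5875.1060 = 3571.9299 kJ
Qc = 5875.1060 - 3571.9299 = 2303.1761 kJ

eta = 60.7977%, W = 3571.9299 kJ, Qc = 2303.1761 kJ


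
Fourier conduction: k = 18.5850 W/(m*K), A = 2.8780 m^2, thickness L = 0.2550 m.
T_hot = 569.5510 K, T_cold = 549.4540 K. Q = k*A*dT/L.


dT = 20.0970 K
Q = 18.5850 * 2.8780 * 20.0970 / 0.2550 = 4215.4545 W

4215.4545 W


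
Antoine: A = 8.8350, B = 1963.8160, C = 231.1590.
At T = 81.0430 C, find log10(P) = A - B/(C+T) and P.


C+T = 312.2020
B/(C+T) = 6.2902
log10(P) = 8.8350 - 6.2902 = 2.5448
P = 10^2.5448 = 350.5827 mmHg

350.5827 mmHg


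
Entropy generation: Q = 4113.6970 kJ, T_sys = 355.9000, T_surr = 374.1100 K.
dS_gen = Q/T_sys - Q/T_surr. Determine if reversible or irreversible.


dS_sys = 4113.6970/355.9000 = 11.5586 kJ/K
dS_surr = -4113.6970/374.1100 = -10.9960 kJ/K
dS_gen = 11.5586 - 10.9960 = 0.5626 kJ/K (irreversible)

dS_gen = 0.5626 kJ/K, irreversible


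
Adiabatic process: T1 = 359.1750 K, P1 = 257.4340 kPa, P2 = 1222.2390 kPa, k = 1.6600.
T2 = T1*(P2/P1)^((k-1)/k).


(k-1)/k = 0.3976
(P2/P1)^exp = 1.8577
T2 = 359.1750 * 1.8577 = 667.2247 K

667.2247 K


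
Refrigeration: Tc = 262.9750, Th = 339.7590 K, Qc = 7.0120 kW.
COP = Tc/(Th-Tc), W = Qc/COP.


COP = 262.9750 / 76.7840 = 3.4249
W = 7.0120 / 3.4249 = 2.0474 kW

COP = 3.4249, W = 2.0474 kW


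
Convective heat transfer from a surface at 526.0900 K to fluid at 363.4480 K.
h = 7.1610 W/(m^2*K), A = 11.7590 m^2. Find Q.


dT = 162.6420 K
Q = 7.1610 * 11.7590 * 162.6420 = 13695.4646 W

13695.4646 W


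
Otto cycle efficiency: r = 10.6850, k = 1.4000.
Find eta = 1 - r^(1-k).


r^(k-1) = 2.5793
eta = 1 - 1/2.5793 = 0.6123 = 61.2305%

61.2305%


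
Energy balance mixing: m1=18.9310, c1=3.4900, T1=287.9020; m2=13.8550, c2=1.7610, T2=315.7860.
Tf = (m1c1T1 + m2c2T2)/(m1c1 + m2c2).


num = 26726.2056
den = 90.4678
Tf = 295.4222 K

295.4222 K


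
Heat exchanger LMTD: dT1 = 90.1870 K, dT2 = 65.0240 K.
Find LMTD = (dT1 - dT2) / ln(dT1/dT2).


dT1/dT2 = 1.3870
ln(dT1/dT2) = 0.3271
LMTD = 25.1630 / 0.3271 = 76.9208 K

76.9208 K


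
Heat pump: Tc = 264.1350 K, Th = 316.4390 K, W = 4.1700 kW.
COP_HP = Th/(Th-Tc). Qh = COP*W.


COP = 316.4390 / 52.3040 = 6.0500
Qh = 6.0500 * 4.1700 = 25.2285 kW

COP = 6.0500, Qh = 25.2285 kW


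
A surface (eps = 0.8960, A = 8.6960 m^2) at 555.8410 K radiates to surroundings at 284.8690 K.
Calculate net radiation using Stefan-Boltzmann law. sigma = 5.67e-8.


T^4 = 9.5456e+10
Tsurr^4 = 6.5854e+09
Q = 0.8960 * 5.67e-8 * 8.6960 * 8.8870e+10 = 39261.5850 W

39261.5850 W


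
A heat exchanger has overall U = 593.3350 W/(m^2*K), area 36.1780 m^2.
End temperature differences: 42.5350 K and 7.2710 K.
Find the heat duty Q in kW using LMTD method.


LMTD = 19.9634 K
Q = 593.3350 * 36.1780 * 19.9634 = 428527.6200 W = 428.5276 kW

428.5276 kW


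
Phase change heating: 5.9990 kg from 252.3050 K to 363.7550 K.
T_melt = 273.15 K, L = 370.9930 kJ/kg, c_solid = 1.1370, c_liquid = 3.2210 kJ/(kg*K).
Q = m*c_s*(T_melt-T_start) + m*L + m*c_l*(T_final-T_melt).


Q1 (sensible, solid) = 5.9990 * 1.1370 * 20.8450 = 142.1809 kJ
Q2 (latent) = 5.9990 * 370.9930 = 2225.5870 kJ
Q3 (sensible, liquid) = 5.9990 * 3.2210 * 90.6050 = 1750.7404 kJ
Q_total = 4118.5083 kJ

4118.5083 kJ


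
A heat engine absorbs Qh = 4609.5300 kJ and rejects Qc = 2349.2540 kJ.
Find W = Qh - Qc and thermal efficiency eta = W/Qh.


W = 4609.5300 - 2349.2540 = 2260.2760 kJ
eta = 2260.2760 / 4609.5300 = 0.4903 = 49.0348%

W = 2260.2760 kJ, eta = 49.0348%


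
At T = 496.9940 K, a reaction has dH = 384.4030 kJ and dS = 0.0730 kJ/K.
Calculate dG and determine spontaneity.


T*dS = 496.9940 * 0.0730 = 36.2806 kJ
dG = 384.4030 - 36.2806 = 348.1224 kJ (non-spontaneous)

dG = 348.1224 kJ, non-spontaneous


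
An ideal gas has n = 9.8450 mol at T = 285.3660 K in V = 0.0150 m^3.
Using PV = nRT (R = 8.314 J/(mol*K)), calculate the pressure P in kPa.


P = nRT/V = 9.8450 * 8.314 * 285.3660 / 0.0150
= 23357.5866 / 0.0150 = 1557172.4425 Pa = 1557.1724 kPa

1557.1724 kPa


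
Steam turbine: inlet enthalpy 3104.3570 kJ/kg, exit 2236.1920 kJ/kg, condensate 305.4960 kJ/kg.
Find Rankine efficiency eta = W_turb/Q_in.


W = 868.1650 kJ/kg
Q_in = 2798.8610 kJ/kg
eta = 0.3102 = 31.0185%

eta = 31.0185%


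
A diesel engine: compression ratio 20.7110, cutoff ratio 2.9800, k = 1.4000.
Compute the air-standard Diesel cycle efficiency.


r^(k-1) = 3.3611
rc^k = 4.6121
eta = 0.6123 = 61.2304%

61.2304%


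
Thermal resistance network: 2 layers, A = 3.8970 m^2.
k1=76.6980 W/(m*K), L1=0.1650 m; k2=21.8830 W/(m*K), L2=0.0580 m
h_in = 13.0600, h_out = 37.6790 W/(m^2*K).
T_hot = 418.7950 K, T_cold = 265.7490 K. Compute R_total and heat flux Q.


R_conv_in = 1/(13.0600*3.8970) = 0.0196
R_1 = 0.1650/(76.6980*3.8970) = 0.0006
R_2 = 0.0580/(21.8830*3.8970) = 0.0007
R_conv_out = 1/(37.6790*3.8970) = 0.0068
R_total = 0.0277 K/W
Q = 153.0460 / 0.0277 = 5526.9432 W

R_total = 0.0277 K/W, Q = 5526.9432 W


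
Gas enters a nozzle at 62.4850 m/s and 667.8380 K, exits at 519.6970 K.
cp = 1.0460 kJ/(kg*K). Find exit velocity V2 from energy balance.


dT = 148.1410 K
2*cp*1000*dT = 309910.9720
V1^2 = 3904.3752
V2 = sqrt(313815.3472) = 560.1922 m/s

560.1922 m/s


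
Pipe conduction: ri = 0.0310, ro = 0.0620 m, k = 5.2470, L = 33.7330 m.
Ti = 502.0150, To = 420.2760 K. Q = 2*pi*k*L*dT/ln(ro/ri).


dT = 81.7390 K
ln(ro/ri) = 0.6931
Q = 2*pi*5.2470*33.7330*81.7390 / 0.6931 = 131144.4023 W

131144.4023 W


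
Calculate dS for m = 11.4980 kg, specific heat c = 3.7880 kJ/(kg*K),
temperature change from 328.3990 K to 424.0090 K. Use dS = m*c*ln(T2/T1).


T2/T1 = 1.2911
ln(T2/T1) = 0.2555
dS = 11.4980 * 3.7880 * 0.2555 = 11.1293 kJ/K

11.1293 kJ/K


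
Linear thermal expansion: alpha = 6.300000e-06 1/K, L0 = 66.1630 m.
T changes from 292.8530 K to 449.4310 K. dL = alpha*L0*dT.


dT = 156.5780 K
dL = 6.300000e-06 * 66.1630 * 156.5780 = 0.065266 m
L_final = 66.228266 m

dL = 0.065266 m


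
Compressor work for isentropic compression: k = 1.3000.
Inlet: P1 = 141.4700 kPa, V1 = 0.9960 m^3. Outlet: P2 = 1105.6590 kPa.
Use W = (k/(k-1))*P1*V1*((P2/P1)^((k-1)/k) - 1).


(k-1)/k = 0.2308
(P2/P1)^exp = 1.6072
W = 4.3333 * 141.4700 * 0.9960 * (1.6072 - 1) = 370.7402 kJ

370.7402 kJ


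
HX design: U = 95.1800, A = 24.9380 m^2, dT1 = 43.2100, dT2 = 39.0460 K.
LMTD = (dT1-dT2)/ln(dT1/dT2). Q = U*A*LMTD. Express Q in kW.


LMTD = 41.0928 K
Q = 95.1800 * 24.9380 * 41.0928 = 97537.9268 W = 97.5379 kW

97.5379 kW


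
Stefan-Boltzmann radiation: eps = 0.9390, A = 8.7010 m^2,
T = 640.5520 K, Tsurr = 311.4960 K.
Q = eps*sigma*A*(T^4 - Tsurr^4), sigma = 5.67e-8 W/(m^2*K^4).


T^4 = 1.6835e+11
Tsurr^4 = 9.4148e+09
Q = 0.9390 * 5.67e-8 * 8.7010 * 1.5894e+11 = 73627.9473 W

73627.9473 W


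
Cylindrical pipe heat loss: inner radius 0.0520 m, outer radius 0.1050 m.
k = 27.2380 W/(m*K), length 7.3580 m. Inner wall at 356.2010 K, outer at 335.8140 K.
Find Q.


dT = 20.3870 K
ln(ro/ri) = 0.7027
Q = 2*pi*27.2380*7.3580*20.3870 / 0.7027 = 36533.2205 W

36533.2205 W


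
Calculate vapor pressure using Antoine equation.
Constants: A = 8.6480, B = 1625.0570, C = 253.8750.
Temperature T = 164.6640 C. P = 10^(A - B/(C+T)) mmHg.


C+T = 418.5390
B/(C+T) = 3.8827
log10(P) = 8.6480 - 3.8827 = 4.7653
P = 10^4.7653 = 58251.9481 mmHg

58251.9481 mmHg


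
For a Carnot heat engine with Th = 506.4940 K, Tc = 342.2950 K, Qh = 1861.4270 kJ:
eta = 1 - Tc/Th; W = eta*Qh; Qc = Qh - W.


eta = 1 - 342.2950/506.4940 = 0.3242
W = 0.3242 * 1861.4270 = 603.4513 kJ
Qc = 1861.4270 - 603.4513 = 1257.9757 kJ

eta = 32.4187%, W = 603.4513 kJ, Qc = 1257.9757 kJ


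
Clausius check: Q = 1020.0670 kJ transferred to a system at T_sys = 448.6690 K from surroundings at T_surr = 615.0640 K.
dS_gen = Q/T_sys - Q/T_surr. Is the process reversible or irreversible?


dS_sys = 1020.0670/448.6690 = 2.2735 kJ/K
dS_surr = -1020.0670/615.0640 = -1.6585 kJ/K
dS_gen = 2.2735 - 1.6585 = 0.6151 kJ/K (irreversible)

dS_gen = 0.6151 kJ/K, irreversible


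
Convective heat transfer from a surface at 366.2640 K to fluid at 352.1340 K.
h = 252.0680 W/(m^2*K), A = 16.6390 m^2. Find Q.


dT = 14.1300 K
Q = 252.0680 * 16.6390 * 14.1300 = 59263.4731 W

59263.4731 W


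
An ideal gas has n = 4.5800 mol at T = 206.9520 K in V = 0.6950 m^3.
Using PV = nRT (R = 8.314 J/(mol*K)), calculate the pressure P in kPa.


P = nRT/V = 4.5800 * 8.314 * 206.9520 / 0.6950
= 7880.3431 / 0.6950 = 11338.6232 Pa = 11.3386 kPa

11.3386 kPa


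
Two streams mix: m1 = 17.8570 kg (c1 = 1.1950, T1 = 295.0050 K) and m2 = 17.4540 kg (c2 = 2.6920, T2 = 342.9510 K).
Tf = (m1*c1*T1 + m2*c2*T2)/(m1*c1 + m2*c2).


num = 22409.0989
den = 68.3253
Tf = 327.9767 K

327.9767 K


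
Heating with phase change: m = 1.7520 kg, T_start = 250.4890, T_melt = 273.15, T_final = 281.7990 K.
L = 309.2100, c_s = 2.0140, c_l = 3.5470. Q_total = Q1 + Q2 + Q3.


Q1 (sensible, solid) = 1.7520 * 2.0140 * 22.6610 = 79.9600 kJ
Q2 (latent) = 1.7520 * 309.2100 = 541.7359 kJ
Q3 (sensible, liquid) = 1.7520 * 3.5470 * 8.6490 = 53.7479 kJ
Q_total = 675.4438 kJ

675.4438 kJ


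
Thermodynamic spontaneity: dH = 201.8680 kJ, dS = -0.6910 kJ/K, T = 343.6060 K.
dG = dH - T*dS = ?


T*dS = 343.6060 * -0.6910 = -237.4317 kJ
dG = 201.8680 + 237.4317 = 439.2997 kJ (non-spontaneous)

dG = 439.2997 kJ, non-spontaneous


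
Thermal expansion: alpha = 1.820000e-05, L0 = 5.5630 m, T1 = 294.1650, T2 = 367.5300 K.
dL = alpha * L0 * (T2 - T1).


dT = 73.3650 K
dL = 1.820000e-05 * 5.5630 * 73.3650 = 0.007428 m
L_final = 5.570428 m

dL = 0.007428 m


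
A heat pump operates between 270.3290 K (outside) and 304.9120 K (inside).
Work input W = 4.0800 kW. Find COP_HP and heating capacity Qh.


COP = 304.9120 / 34.5830 = 8.8168
Qh = 8.8168 * 4.0800 = 35.9726 kW

COP = 8.8168, Qh = 35.9726 kW


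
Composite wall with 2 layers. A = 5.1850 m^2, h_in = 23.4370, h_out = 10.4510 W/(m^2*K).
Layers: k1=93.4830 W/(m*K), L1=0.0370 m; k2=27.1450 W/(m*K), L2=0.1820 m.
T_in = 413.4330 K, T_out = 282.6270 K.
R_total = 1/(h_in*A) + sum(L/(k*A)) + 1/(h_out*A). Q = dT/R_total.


R_conv_in = 1/(23.4370*5.1850) = 0.0082
R_1 = 0.0370/(93.4830*5.1850) = 7.6334e-05
R_2 = 0.1820/(27.1450*5.1850) = 0.0013
R_conv_out = 1/(10.4510*5.1850) = 0.0185
R_total = 0.0281 K/W
Q = 130.8060 / 0.0281 = 4662.8834 W

R_total = 0.0281 K/W, Q = 4662.8834 W


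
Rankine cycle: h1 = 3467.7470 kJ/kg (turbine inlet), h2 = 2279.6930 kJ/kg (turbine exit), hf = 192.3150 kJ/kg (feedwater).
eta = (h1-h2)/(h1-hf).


W = 1188.0540 kJ/kg
Q_in = 3275.4320 kJ/kg
eta = 0.3627 = 36.2717%

eta = 36.2717%


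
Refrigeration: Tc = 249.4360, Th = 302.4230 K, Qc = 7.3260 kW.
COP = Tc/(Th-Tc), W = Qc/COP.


COP = 249.4360 / 52.9870 = 4.7075
W = 7.3260 / 4.7075 = 1.5562 kW

COP = 4.7075, W = 1.5562 kW


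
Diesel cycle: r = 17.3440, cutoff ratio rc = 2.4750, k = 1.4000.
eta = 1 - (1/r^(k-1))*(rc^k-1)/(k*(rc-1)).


r^(k-1) = 3.1308
rc^k = 3.5564
eta = 0.6046 = 60.4595%

60.4595%


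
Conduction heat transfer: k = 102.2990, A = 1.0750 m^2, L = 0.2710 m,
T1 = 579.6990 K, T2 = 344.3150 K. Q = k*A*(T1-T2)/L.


dT = 235.3840 K
Q = 102.2990 * 1.0750 * 235.3840 / 0.2710 = 95518.5015 W

95518.5015 W


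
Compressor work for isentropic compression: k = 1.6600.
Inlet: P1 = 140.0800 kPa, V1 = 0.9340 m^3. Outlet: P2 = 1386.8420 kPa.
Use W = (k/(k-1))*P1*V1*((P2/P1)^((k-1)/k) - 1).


(k-1)/k = 0.3976
(P2/P1)^exp = 2.4881
W = 2.5152 * 140.0800 * 0.9340 * (2.4881 - 1) = 489.6753 kJ

489.6753 kJ


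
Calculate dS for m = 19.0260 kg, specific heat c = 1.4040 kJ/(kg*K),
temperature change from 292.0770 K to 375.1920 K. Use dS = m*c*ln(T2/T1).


T2/T1 = 1.2846
ln(T2/T1) = 0.2504
dS = 19.0260 * 1.4040 * 0.2504 = 6.6894 kJ/K

6.6894 kJ/K


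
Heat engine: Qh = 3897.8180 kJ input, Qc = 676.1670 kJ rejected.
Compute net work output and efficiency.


W = 3897.8180 - 676.1670 = 3221.6510 kJ
eta = 3221.6510 / 3897.8180 = 0.8265 = 82.6527%

W = 3221.6510 kJ, eta = 82.6527%


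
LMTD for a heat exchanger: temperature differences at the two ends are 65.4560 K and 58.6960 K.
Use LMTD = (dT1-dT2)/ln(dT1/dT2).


dT1/dT2 = 1.1152
ln(dT1/dT2) = 0.1090
LMTD = 6.7600 / 0.1090 = 62.0146 K

62.0146 K


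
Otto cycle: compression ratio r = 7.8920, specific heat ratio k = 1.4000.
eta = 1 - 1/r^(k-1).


r^(k-1) = 2.2849
eta = 1 - 1/2.2849 = 0.5624 = 56.2352%

56.2352%


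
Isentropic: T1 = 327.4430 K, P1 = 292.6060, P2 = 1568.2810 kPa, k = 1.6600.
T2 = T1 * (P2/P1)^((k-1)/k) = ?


(k-1)/k = 0.3976
(P2/P1)^exp = 1.9494
T2 = 327.4430 * 1.9494 = 638.3149 K

638.3149 K


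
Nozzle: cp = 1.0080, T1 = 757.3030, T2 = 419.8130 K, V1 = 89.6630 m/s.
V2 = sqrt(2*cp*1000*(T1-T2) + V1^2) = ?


dT = 337.4900 K
2*cp*1000*dT = 680379.8400
V1^2 = 8039.4536
V2 = sqrt(688419.2936) = 829.7104 m/s

829.7104 m/s


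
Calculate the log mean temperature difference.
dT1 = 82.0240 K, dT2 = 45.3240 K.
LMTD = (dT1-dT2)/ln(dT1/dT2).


dT1/dT2 = 1.8097
ln(dT1/dT2) = 0.5932
LMTD = 36.7000 / 0.5932 = 61.8704 K

61.8704 K


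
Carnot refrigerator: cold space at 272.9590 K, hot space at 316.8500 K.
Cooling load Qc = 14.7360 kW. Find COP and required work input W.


COP = 272.9590 / 43.8910 = 6.2190
W = 14.7360 / 6.2190 = 2.3695 kW

COP = 6.2190, W = 2.3695 kW


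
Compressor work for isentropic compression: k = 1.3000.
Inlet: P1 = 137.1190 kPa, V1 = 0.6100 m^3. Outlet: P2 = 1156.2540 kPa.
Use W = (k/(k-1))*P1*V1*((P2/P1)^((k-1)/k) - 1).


(k-1)/k = 0.2308
(P2/P1)^exp = 1.6356
W = 4.3333 * 137.1190 * 0.6100 * (1.6356 - 1) = 230.3808 kJ

230.3808 kJ


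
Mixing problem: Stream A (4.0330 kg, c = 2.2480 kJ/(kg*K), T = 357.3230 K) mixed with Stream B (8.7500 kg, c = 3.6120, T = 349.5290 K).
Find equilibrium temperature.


num = 14286.4201
den = 40.6712
Tf = 351.2664 K

351.2664 K


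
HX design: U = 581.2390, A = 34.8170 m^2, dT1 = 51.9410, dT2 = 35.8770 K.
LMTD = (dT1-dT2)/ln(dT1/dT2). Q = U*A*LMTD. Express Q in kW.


LMTD = 43.4148 K
Q = 581.2390 * 34.8170 * 43.4148 = 878585.3087 W = 878.5853 kW

878.5853 kW


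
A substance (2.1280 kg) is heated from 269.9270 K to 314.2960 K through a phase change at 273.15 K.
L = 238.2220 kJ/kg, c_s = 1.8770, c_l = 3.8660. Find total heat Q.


Q1 (sensible, solid) = 2.1280 * 1.8770 * 3.2230 = 12.8735 kJ
Q2 (latent) = 2.1280 * 238.2220 = 506.9364 kJ
Q3 (sensible, liquid) = 2.1280 * 3.8660 * 41.1460 = 338.5019 kJ
Q_total = 858.3118 kJ

858.3118 kJ


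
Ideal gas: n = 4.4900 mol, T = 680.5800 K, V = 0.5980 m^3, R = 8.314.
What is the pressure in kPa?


P = nRT/V = 4.4900 * 8.314 * 680.5800 / 0.5980
= 25405.9561 / 0.5980 = 42484.8765 Pa = 42.4849 kPa

42.4849 kPa


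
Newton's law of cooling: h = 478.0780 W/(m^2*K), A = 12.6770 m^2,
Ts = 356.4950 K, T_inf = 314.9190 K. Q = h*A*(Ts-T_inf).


dT = 41.5760 K
Q = 478.0780 * 12.6770 * 41.5760 = 251975.2897 W

251975.2897 W


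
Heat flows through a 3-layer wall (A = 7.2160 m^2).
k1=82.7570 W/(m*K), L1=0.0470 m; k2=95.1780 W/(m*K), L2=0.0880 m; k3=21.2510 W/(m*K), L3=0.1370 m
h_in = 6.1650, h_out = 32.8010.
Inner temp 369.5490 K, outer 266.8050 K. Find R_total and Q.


R_conv_in = 1/(6.1650*7.2160) = 0.0225
R_1 = 0.0470/(82.7570*7.2160) = 7.8704e-05
R_2 = 0.0880/(95.1780*7.2160) = 0.0001
R_3 = 0.1370/(21.2510*7.2160) = 0.0009
R_conv_out = 1/(32.8010*7.2160) = 0.0042
R_total = 0.0278 K/W
Q = 102.7440 / 0.0278 = 3695.3236 W

R_total = 0.0278 K/W, Q = 3695.3236 W


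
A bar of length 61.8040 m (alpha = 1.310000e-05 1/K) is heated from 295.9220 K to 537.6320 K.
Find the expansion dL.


dT = 241.7100 K
dL = 1.310000e-05 * 61.8040 * 241.7100 = 0.195696 m
L_final = 61.999696 m

dL = 0.195696 m


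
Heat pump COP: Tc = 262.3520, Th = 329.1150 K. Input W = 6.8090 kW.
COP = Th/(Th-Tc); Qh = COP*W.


COP = 329.1150 / 66.7630 = 4.9296
Qh = 4.9296 * 6.8090 = 33.5657 kW

COP = 4.9296, Qh = 33.5657 kW


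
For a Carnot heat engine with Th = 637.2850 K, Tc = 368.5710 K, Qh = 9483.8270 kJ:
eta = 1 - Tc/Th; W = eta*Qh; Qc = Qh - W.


eta = 1 - 368.5710/637.2850 = 0.4217
W = 0.4217 * 9483.8270 = 3998.8970 kJ
Qc = 9483.8270 - 3998.8970 = 5484.9300 kJ

eta = 42.1654%, W = 3998.8970 kJ, Qc = 5484.9300 kJ


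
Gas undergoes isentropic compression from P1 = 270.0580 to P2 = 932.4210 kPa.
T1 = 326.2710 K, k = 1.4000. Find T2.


(k-1)/k = 0.2857
(P2/P1)^exp = 1.4248
T2 = 326.2710 * 1.4248 = 464.8759 K

464.8759 K


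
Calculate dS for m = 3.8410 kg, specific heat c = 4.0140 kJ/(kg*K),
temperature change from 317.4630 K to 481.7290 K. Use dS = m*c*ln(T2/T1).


T2/T1 = 1.5174
ln(T2/T1) = 0.4170
dS = 3.8410 * 4.0140 * 0.4170 = 6.4295 kJ/K

6.4295 kJ/K


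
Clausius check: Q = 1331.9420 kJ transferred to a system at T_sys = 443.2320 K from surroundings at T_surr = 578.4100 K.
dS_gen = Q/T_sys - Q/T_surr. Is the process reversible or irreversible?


dS_sys = 1331.9420/443.2320 = 3.0051 kJ/K
dS_surr = -1331.9420/578.4100 = -2.3028 kJ/K
dS_gen = 3.0051 - 2.3028 = 0.7023 kJ/K (irreversible)

dS_gen = 0.7023 kJ/K, irreversible


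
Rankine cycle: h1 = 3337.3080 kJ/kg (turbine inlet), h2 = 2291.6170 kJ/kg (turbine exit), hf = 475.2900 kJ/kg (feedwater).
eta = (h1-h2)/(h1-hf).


W = 1045.6910 kJ/kg
Q_in = 2862.0180 kJ/kg
eta = 0.3654 = 36.5368%

eta = 36.5368%


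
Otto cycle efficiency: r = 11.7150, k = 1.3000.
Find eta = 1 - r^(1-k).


r^(k-1) = 2.0923
eta = 1 - 1/2.0923 = 0.5221 = 52.2056%

52.2056%


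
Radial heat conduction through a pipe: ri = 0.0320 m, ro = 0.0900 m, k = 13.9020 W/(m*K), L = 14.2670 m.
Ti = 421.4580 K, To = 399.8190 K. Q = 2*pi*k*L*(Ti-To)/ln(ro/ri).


dT = 21.6390 K
ln(ro/ri) = 1.0341
Q = 2*pi*13.9020*14.2670*21.6390 / 1.0341 = 26078.0720 W

26078.0720 W


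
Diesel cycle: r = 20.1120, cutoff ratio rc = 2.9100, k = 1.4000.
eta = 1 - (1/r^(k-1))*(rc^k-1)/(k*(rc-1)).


r^(k-1) = 3.3219
rc^k = 4.4612
eta = 0.6103 = 61.0344%

61.0344%


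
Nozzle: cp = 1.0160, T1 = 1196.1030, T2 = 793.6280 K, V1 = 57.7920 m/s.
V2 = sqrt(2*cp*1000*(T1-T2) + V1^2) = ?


dT = 402.4750 K
2*cp*1000*dT = 817829.2000
V1^2 = 3339.9153
V2 = sqrt(821169.1153) = 906.1838 m/s

906.1838 m/s


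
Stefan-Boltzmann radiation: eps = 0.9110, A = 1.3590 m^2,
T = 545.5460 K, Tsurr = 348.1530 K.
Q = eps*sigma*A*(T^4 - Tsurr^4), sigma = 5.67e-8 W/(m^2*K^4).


T^4 = 8.8578e+10
Tsurr^4 = 1.4692e+10
Q = 0.9110 * 5.67e-8 * 1.3590 * 7.3886e+10 = 5186.5991 W

5186.5991 W


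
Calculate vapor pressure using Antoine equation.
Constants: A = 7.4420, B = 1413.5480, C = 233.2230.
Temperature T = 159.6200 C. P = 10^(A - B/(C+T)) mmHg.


C+T = 392.8430
B/(C+T) = 3.5983
log10(P) = 7.4420 - 3.5983 = 3.8437
P = 10^3.8437 = 6978.2782 mmHg

6978.2782 mmHg


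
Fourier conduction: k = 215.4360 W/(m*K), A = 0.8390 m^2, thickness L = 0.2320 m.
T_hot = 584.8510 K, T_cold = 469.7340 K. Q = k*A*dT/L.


dT = 115.1170 K
Q = 215.4360 * 0.8390 * 115.1170 / 0.2320 = 89687.4582 W

89687.4582 W


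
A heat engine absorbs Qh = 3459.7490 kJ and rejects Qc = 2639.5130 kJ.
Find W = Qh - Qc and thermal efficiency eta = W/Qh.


W = 3459.7490 - 2639.5130 = 820.2360 kJ
eta = 820.2360 / 3459.7490 = 0.2371 = 23.7080%

W = 820.2360 kJ, eta = 23.7080%


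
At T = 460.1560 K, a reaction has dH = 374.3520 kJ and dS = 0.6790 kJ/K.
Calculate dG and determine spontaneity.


T*dS = 460.1560 * 0.6790 = 312.4459 kJ
dG = 374.3520 - 312.4459 = 61.9061 kJ (non-spontaneous)

dG = 61.9061 kJ, non-spontaneous


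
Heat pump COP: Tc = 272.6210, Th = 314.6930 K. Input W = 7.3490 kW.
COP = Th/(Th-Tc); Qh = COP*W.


COP = 314.6930 / 42.0720 = 7.4799
Qh = 7.4799 * 7.3490 = 54.9695 kW

COP = 7.4799, Qh = 54.9695 kW


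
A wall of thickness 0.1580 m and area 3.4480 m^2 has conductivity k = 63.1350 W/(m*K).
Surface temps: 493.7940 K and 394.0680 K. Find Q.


dT = 99.7260 K
Q = 63.1350 * 3.4480 * 99.7260 / 0.1580 = 137400.6398 W

137400.6398 W


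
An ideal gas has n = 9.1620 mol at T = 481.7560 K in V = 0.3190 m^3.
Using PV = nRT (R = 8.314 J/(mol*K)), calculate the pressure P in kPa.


P = nRT/V = 9.1620 * 8.314 * 481.7560 / 0.3190
= 36696.7362 / 0.3190 = 115036.7906 Pa = 115.0368 kPa

115.0368 kPa


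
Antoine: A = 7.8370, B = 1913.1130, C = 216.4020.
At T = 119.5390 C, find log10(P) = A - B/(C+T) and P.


C+T = 335.9410
B/(C+T) = 5.6948
log10(P) = 7.8370 - 5.6948 = 2.1422
P = 10^2.1422 = 138.7431 mmHg

138.7431 mmHg


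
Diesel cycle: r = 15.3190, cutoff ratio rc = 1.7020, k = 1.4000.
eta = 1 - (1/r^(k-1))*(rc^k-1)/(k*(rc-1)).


r^(k-1) = 2.9791
rc^k = 2.1054
eta = 0.6224 = 62.2446%

62.2446%


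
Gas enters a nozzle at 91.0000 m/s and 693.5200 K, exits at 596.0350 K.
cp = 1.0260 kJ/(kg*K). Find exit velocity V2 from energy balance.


dT = 97.4850 K
2*cp*1000*dT = 200039.2200
V1^2 = 8281.0000
V2 = sqrt(208320.2200) = 456.4211 m/s

456.4211 m/s


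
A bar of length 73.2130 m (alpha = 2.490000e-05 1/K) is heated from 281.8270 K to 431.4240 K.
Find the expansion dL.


dT = 149.5970 K
dL = 2.490000e-05 * 73.2130 * 149.5970 = 0.272716 m
L_final = 73.485716 m

dL = 0.272716 m


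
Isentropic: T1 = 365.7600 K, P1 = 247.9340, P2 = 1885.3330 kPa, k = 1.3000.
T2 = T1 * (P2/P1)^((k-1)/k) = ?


(k-1)/k = 0.2308
(P2/P1)^exp = 1.5971
T2 = 365.7600 * 1.5971 = 584.1386 K

584.1386 K


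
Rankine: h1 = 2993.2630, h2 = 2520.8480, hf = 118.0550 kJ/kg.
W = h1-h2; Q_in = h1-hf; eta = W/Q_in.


W = 472.4150 kJ/kg
Q_in = 2875.2080 kJ/kg
eta = 0.1643 = 16.4306%

eta = 16.4306%


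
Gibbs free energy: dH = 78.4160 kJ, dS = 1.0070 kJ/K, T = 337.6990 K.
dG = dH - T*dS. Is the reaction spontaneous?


T*dS = 337.6990 * 1.0070 = 340.0629 kJ
dG = 78.4160 - 340.0629 = -261.6469 kJ (spontaneous)

dG = -261.6469 kJ, spontaneous


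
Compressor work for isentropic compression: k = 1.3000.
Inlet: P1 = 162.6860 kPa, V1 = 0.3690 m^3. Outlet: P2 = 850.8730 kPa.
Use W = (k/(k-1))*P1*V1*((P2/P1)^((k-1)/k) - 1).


(k-1)/k = 0.2308
(P2/P1)^exp = 1.4649
W = 4.3333 * 162.6860 * 0.3690 * (1.4649 - 1) = 120.9394 kJ

120.9394 kJ


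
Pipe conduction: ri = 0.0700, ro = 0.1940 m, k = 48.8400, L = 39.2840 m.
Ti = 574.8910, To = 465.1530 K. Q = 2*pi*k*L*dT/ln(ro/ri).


dT = 109.7380 K
ln(ro/ri) = 1.0194
Q = 2*pi*48.8400*39.2840*109.7380 / 1.0194 = 1297775.0972 W

1297775.0972 W


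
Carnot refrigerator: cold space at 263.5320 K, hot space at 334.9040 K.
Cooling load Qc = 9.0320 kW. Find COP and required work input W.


COP = 263.5320 / 71.3720 = 3.6924
W = 9.0320 / 3.6924 = 2.4461 kW

COP = 3.6924, W = 2.4461 kW


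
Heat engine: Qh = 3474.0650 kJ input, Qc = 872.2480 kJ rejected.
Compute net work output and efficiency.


W = 3474.0650 - 872.2480 = 2601.8170 kJ
eta = 2601.8170 / 3474.0650 = 0.7489 = 74.8926%

W = 2601.8170 kJ, eta = 74.8926%


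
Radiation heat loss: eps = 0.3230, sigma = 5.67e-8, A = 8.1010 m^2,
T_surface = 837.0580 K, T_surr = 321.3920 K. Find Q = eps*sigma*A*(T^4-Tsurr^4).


T^4 = 4.9093e+11
Tsurr^4 = 1.0669e+10
Q = 0.3230 * 5.67e-8 * 8.1010 * 4.8026e+11 = 71253.1156 W

71253.1156 W


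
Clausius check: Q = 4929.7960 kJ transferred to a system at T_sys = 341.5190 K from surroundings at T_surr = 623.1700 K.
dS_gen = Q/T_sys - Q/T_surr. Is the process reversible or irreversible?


dS_sys = 4929.7960/341.5190 = 14.4349 kJ/K
dS_surr = -4929.7960/623.1700 = -7.9108 kJ/K
dS_gen = 14.4349 - 7.9108 = 6.5241 kJ/K (irreversible)

dS_gen = 6.5241 kJ/K, irreversible


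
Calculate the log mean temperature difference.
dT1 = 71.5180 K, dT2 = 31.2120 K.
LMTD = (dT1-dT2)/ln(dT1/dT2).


dT1/dT2 = 2.2914
ln(dT1/dT2) = 0.8291
LMTD = 40.3060 / 0.8291 = 48.6114 K

48.6114 K


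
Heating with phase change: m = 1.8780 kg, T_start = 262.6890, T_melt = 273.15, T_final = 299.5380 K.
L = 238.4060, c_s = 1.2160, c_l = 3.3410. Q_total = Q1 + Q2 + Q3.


Q1 (sensible, solid) = 1.8780 * 1.2160 * 10.4610 = 23.8892 kJ
Q2 (latent) = 1.8780 * 238.4060 = 447.7265 kJ
Q3 (sensible, liquid) = 1.8780 * 3.3410 * 26.3880 = 165.5688 kJ
Q_total = 637.1845 kJ

637.1845 kJ


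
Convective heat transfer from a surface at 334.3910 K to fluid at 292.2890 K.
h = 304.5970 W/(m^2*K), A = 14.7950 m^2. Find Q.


dT = 42.1020 K
Q = 304.5970 * 14.7950 * 42.1020 = 189733.1941 W

189733.1941 W


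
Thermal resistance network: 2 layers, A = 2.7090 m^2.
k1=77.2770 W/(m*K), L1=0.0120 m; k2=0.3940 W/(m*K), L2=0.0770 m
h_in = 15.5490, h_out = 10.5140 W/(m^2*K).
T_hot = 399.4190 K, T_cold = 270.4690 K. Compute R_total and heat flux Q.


R_conv_in = 1/(15.5490*2.7090) = 0.0237
R_1 = 0.0120/(77.2770*2.7090) = 5.7322e-05
R_2 = 0.0770/(0.3940*2.7090) = 0.0721
R_conv_out = 1/(10.5140*2.7090) = 0.0351
R_total = 0.1310 K/W
Q = 128.9500 / 0.1310 = 983.9855 W

R_total = 0.1310 K/W, Q = 983.9855 W


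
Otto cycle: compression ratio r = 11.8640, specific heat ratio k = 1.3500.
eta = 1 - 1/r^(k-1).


r^(k-1) = 2.3767
eta = 1 - 1/2.3767 = 0.5793 = 57.9255%

57.9255%


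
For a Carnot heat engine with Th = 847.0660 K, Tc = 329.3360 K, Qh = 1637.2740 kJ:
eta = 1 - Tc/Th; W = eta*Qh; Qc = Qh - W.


eta = 1 - 329.3360/847.0660 = 0.6112
W = 0.6112 * 1637.2740 = 1000.7082 kJ
Qc = 1637.2740 - 1000.7082 = 636.5658 kJ

eta = 61.1204%, W = 1000.7082 kJ, Qc = 636.5658 kJ


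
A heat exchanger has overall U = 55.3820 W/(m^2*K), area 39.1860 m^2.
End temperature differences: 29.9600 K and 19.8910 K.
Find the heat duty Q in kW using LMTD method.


LMTD = 24.5828 K
Q = 55.3820 * 39.1860 * 24.5828 = 53349.5089 W = 53.3495 kW

53.3495 kW


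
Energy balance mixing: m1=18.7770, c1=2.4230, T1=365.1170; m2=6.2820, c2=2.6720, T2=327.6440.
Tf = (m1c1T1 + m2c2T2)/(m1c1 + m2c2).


num = 22111.2777
den = 62.2822
Tf = 355.0178 K

355.0178 K


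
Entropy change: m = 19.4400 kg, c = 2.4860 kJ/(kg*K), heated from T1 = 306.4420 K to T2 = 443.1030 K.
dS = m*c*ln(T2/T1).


T2/T1 = 1.4460
ln(T2/T1) = 0.3688
dS = 19.4400 * 2.4860 * 0.3688 = 17.8220 kJ/K

17.8220 kJ/K


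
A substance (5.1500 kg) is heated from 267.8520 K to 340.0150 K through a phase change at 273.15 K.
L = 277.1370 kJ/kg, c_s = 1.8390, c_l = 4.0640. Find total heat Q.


Q1 (sensible, solid) = 5.1500 * 1.8390 * 5.2980 = 50.1766 kJ
Q2 (latent) = 5.1500 * 277.1370 = 1427.2556 kJ
Q3 (sensible, liquid) = 5.1500 * 4.0640 * 66.8650 = 1399.4577 kJ
Q_total = 2876.8898 kJ

2876.8898 kJ


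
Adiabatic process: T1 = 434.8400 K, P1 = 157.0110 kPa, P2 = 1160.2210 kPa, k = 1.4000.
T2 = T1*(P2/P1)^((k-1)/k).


(k-1)/k = 0.2857
(P2/P1)^exp = 1.7708
T2 = 434.8400 * 1.7708 = 770.0235 K

770.0235 K


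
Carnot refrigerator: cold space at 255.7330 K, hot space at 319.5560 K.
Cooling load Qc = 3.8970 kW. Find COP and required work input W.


COP = 255.7330 / 63.8230 = 4.0069
W = 3.8970 / 4.0069 = 0.9726 kW

COP = 4.0069, W = 0.9726 kW


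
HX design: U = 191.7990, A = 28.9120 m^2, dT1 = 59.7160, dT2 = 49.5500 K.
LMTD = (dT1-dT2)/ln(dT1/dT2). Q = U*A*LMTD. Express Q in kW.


LMTD = 54.4750 K
Q = 191.7990 * 28.9120 * 54.4750 = 302079.7935 W = 302.0798 kW

302.0798 kW


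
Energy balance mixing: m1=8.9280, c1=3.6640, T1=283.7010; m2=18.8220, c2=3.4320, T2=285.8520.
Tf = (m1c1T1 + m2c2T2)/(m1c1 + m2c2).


num = 27745.6930
den = 97.3093
Tf = 285.1289 K

285.1289 K


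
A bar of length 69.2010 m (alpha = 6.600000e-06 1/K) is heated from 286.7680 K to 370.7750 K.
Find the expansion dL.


dT = 84.0070 K
dL = 6.600000e-06 * 69.2010 * 84.0070 = 0.038368 m
L_final = 69.239368 m

dL = 0.038368 m
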